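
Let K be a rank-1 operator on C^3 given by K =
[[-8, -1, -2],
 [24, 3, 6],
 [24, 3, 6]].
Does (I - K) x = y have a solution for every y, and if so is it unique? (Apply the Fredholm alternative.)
(I - K) is singular (det(I - K) = 0, i.e. 1 ∈ sigma(K)). (I - K) x = y is solvable iff y ⊥ ker((I - K)^*) = span{(-8, -1, -2)}, i.e. iff -8y_1 - y_2 - 2y_3 = 0. When solvable, the solutions are x = y + c·(1, -3, -3), c arbitrary (ker(I - K) = span{(1, -3, -3)}, dimension 1).

K has rank 1, so it is an outer product K = u v^T: every row of K is a multiple of one row vector. Reading off the entries, u = (1, -3, -3) and v = (-8, -1, -2) (row i of K equals u_i·v^T). A rank-one matrix u v^T satisfies K u = u (v·u) and kills the (2)-dimensional subspace v^⊥, so its characteristic polynomial is lambda^2 (lambda - v·u) with v·u = tr K = 1. Hence the eigenvalues of I - K are 1 (multiplicity 2) and 1 - (1) = 0, so det(I - K) = 0. (Direct check: I - K =
[[9, 1, 2],
 [-24, -2, -6],
 [-24, -3, -5]]
has determinant 0.) So 1 is an eigenvalue of K and (I - K) is not invertible. The finite-dimensional Fredholm alternative says: either (I - K) is invertible, or ker(I - K) ≠ {0} and then range(I - K) = ker((I - K)^*)^⊥, with dim ker(I - K) = dim ker((I - K)^*). We are in the second case, so we need both kernels. Kernel of I - K: (I - K) u = u - u (v·u) = u - u = 0, so ker(I - K) = span{u} = span{(1, -3, -3)} (it is exactly 1-dimensional because rank(I - K) = 2). Kernel of the adjoint: K is real, so (I - K)^* = I - K^T = I - v u^T, and (I - v u^T) v = v - v (u·v) = 0; hence ker((I - K)^*) = span{v} = span{(-8, -1, -2)}. Therefore (I - K) x = y is solvable iff <y, v> = 0, i.e. iff -8y_1 - y_2 - 2y_3 = 0. When this holds, K y = u (v·y) = 0, so (I - K) y = y and x = y is a particular solution; the full solution set is the line x = y + c·u = y + c·(1, -3, -3), c ∈ C.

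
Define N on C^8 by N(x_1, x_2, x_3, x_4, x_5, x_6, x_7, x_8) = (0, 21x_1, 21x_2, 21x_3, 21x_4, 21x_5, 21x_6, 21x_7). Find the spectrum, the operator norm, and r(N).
sigma(N) = {0}; ||N|| = 21; r(N) = 0. (N is nilpotent with N^8 = 0.)

On C^8, N is a strictly lower-triangular matrix with 21 on the subdiagonal and zeros elsewhere, so its characteristic polynomial is lambda^8 and every eigenvalue is 0: sigma(N) = {0}. For the operator norm, N e_i = 21e_{i+1} for i = 1, ..., 7 and N e_8 = 0, so the singular values of N are 21 (with multiplicity 7) and 0; hence ||N|| = 21. The spectral radius r(N) = max|lambda| = 0. Note ||N|| > r(N) — characteristic of non-normal nilpotent operators. Indeed N^8 = 0.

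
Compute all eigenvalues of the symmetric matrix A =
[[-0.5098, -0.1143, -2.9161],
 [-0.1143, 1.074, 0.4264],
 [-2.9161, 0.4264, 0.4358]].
sigma(A) ≈ {-3, 1, 3}

A is real symmetric, so its spectrum consists of real eigenvalues. Expanding the characteristic polynomial of the displayed matrix gives
  det(λ I - A) = p(λ) = λ^3 + (-1)λ^2 + (-9)λ + (9).
Solving p(λ) = 0 yields eigenvalues ≈ -3, 1, 3. (A is shown rounded to 4 decimals, so these recover the underlying integer eigenvalues to within that precision.)
Verification: the trace of A = 1 equals the sum of eigenvalues 1, and det(A) ≈ -9.0003 matches the eigenvalue product -9.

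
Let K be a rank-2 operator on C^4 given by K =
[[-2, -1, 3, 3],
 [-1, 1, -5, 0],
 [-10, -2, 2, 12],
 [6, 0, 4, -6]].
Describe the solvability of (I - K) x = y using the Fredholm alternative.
(I - K) is invertible (det(I - K) = -51 ≠ 0), so for every y in C^4 the equation (I - K) x = y has a unique solution.

K has rank 2 and factors as K = U V^T = u1 v1^T + u2 v2^T with u1 = (0, -1, -2, 2), v1 = (3, 0, 2, -3), u2 = (-1, 1, -2, 0), v2 = (2, 1, -3, -3) (multiplying out reproduces the displayed K). The nonzero eigenvalues of U V^T coincide with those of the 2 x 2 matrix G = V^T U = [[v1·u1, v1·u2], [v2·u1, v2·u2]] = [[-10, -7], [-1, 5]], and by the Sylvester determinant identity det(I_4 - U V^T) = det(I_2 - V^T U) = det([[11, 7], [1, -4]]) = (11)(-4) - (7)(1) = -51. (Direct check: I - K =
[[3, 1, -3, -3],
 [1, 0, 5, 0],
 [10, 2, -1, -12],
 [-6, 0, -4, 7]]
has determinant -51.) The finite-dimensional Fredholm alternative says: either (I - K) is invertible, or ker(I - K) ≠ {0} and then range(I - K) = ker((I - K)^*)^⊥, with dim ker(I - K) = dim ker((I - K)^*). Since det(I - K) ≠ 0, 1 is not an eigenvalue of K and ker(I - K) = {0}, so we are in the first case: for every y there is a unique x = (I - K)^(-1) y. (Explicitly, by the Woodbury identity, (I - U V^T)^(-1) = I + U (I_2 - G)^(-1) V^T.)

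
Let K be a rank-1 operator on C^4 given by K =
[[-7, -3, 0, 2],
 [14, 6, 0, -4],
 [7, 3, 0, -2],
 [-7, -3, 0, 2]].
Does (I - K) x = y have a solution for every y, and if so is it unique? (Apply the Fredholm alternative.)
(I - K) is singular (det(I - K) = 0, i.e. 1 ∈ sigma(K)). (I - K) x = y is solvable iff y ⊥ ker((I - K)^*) = span{(-7, -3, 0, 2)}, i.e. iff -7y_1 - 3y_2 + 2y_4 = 0. When solvable, the solutions are x = y + c·(1, -2, -1, 1), c arbitrary (ker(I - K) = span{(1, -2, -1, 1)}, dimension 1).

K has rank 1, so it is an outer product K = u v^T: every row of K is a multiple of one row vector. Reading off the entries, u = (1, -2, -1, 1) and v = (-7, -3, 0, 2) (row i of K equals u_i·v^T). A rank-one matrix u v^T satisfies K u = u (v·u) and kills the (3)-dimensional subspace v^⊥, so its characteristic polynomial is lambda^3 (lambda - v·u) with v·u = tr K = 1. Hence the eigenvalues of I - K are 1 (multiplicity 3) and 1 - (1) = 0, so det(I - K) = 0. (Direct check: I - K =
[[8, 3, 0, -2],
 [-14, -5, 0, 4],
 [-7, -3, 1, 2],
 [7, 3, 0, -1]]
has determinant 0.) So 1 is an eigenvalue of K and (I - K) is not invertible. The finite-dimensional Fredholm alternative says: either (I - K) is invertible, or ker(I - K) ≠ {0} and then range(I - K) = ker((I - K)^*)^⊥, with dim ker(I - K) = dim ker((I - K)^*). We are in the second case, so we need both kernels. Kernel of I - K: (I - K) u = u - u (v·u) = u - u = 0, so ker(I - K) = span{u} = span{(1, -2, -1, 1)} (it is exactly 1-dimensional because rank(I - K) = 3). Kernel of the adjoint: K is real, so (I - K)^* = I - K^T = I - v u^T, and (I - v u^T) v = v - v (u·v) = 0; hence ker((I - K)^*) = span{v} = span{(-7, -3, 0, 2)}. Therefore (I - K) x = y is solvable iff <y, v> = 0, i.e. iff -7y_1 - 3y_2 + 2y_4 = 0. When this holds, K y = u (v·y) = 0, so (I - K) y = y and x = y is a particular solution; the full solution set is the line x = y + c·u = y + c·(1, -2, -1, 1), c ∈ C.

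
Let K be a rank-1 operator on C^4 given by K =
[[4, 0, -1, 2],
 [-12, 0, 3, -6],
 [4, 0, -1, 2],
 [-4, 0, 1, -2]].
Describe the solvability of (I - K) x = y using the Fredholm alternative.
(I - K) is singular (det(I - K) = 0, i.e. 1 ∈ sigma(K)). (I - K) x = y is solvable iff y ⊥ ker((I - K)^*) = span{(4, 0, -1, 2)}, i.e. iff 4y_1 - y_3 + 2y_4 = 0. When solvable, the solutions are x = y + c·(1, -3, 1, -1), c arbitrary (ker(I - K) = span{(1, -3, 1, -1)}, dimension 1).

K has rank 1, so it is an outer product K = u v^T: every row of K is a multiple of one row vector. Reading off the entries, u = (1, -3, 1, -1) and v = (4, 0, -1, 2) (row i of K equals u_i·v^T). A rank-one matrix u v^T satisfies K u = u (v·u) and kills the (3)-dimensional subspace v^⊥, so its characteristic polynomial is lambda^3 (lambda - v·u) with v·u = tr K = 1. Hence the eigenvalues of I - K are 1 (multiplicity 3) and 1 - (1) = 0, so det(I - K) = 0. (Direct check: I - K =
[[-3, 0, 1, -2],
 [12, 1, -3, 6],
 [-4, 0, 2, -2],
 [4, 0, -1, 3]]
has determinant 0.) So 1 is an eigenvalue of K and (I - K) is not invertible. The finite-dimensional Fredholm alternative says: either (I - K) is invertible, or ker(I - K) ≠ {0} and then range(I - K) = ker((I - K)^*)^⊥, with dim ker(I - K) = dim ker((I - K)^*). We are in the second case, so we need both kernels. Kernel of I - K: (I - K) u = u - u (v·u) = u - u = 0, so ker(I - K) = span{u} = span{(1, -3, 1, -1)} (it is exactly 1-dimensional because rank(I - K) = 3). Kernel of the adjoint: K is real, so (I - K)^* = I - K^T = I - v u^T, and (I - v u^T) v = v - v (u·v) = 0; hence ker((I - K)^*) = span{v} = span{(4, 0, -1, 2)}. Therefore (I - K) x = y is solvable iff <y, v> = 0, i.e. iff 4y_1 - y_3 + 2y_4 = 0. When this holds, K y = u (v·y) = 0, so (I - K) y = y and x = y is a particular solution; the full solution set is the line x = y + c·u = y + c·(1, -3, 1, -1), c ∈ C.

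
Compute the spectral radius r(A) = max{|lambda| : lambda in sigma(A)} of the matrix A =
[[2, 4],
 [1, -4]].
r(A) = (2 + sqrt(52))/2 ≈ 4.6056

The eigenvalues of A are the roots of its characteristic polynomial. With M = A (coefficients from the trace and determinant):
  p(λ) = det(λ I - M) = λ^2 + 2λ - 12.
For λ^2 + 2λ - 12 the discriminant is 52. It is nonnegative but not a perfect square, so the roots are real and irrational: λ = (-2 ± sqrt(52))/2 ≈ 2.6056, -4.6056.
Thus the eigenvalues (to 4 decimals) are 2.6056 (modulus 2.6056); -4.6056 (modulus 4.6056). The spectral radius is the largest modulus: r(A) = (2 + sqrt(52))/2 ≈ 4.6056. (Cross-check: r(A) ≤ ||A||_2 ≈ 5.7079; equality holds whenever A is normal, though it can also hold for some non-normal A.)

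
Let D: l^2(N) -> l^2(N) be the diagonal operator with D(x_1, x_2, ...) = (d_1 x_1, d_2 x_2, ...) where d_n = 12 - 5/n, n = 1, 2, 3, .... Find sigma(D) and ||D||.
sigma(D) = {12 - 5/n : n ≥ 1} ∪ {12}; ||D|| = 12

A bounded diagonal operator on l^2 with diagonal entries d_n has spectrum equal to the closure of {d_n : n ≥ 1}: every d_n is an eigenvalue (with eigenvector e_n), so {d_n} ⊂ sigma(D); the spectrum is closed, so its closure is too; and for lambda not in the closure, (D - lambda I) has bounded inverse (the diagonal entries 1/(d_n - lambda) are bounded). For our sequence d_n = 12 - 5/n, n = 1, 2, 3, ...:
  - {d_n} = {12 - 5/n : n ≥ 1}; the only limit point is 12
  - closure = {12 - 5/n : n ≥ 1} ∪ {12}
For the norm: a diagonal operator has ||D|| = sup_n |d_n|. Here d_n = 12 - 5/n increases monotonically from d_1 = 7 toward 12, with all terms in [7, 12); so sup_n |d_n| = 12 (the supremum is the limit, not attained). So ||D|| = 12.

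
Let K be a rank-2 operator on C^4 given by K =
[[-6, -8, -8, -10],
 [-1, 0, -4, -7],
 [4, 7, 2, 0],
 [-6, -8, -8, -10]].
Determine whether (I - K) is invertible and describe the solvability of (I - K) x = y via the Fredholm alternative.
(I - K) is invertible (det(I - K) = -21 ≠ 0), so for every y in C^4 the equation (I - K) x = y has a unique solution.

K has rank 2 and factors as K = U V^T = u1 v1^T + u2 v2^T with u1 = (-2, -3, -2, -2), v1 = (1, 1, 2, 3), u2 = (2, -1, -3, 2), v2 = (-2, -3, -2, -2) (multiplying out reproduces the displayed K). The nonzero eigenvalues of U V^T coincide with those of the 2 x 2 matrix G = V^T U = [[v1·u1, v1·u2], [v2·u1, v2·u2]] = [[-15, 1], [21, 1]], and by the Sylvester determinant identity det(I_4 - U V^T) = det(I_2 - V^T U) = det([[16, -1], [-21, 0]]) = (16)(0) - (-1)(-21) = -21. (Direct check: I - K =
[[7, 8, 8, 10],
 [1, 1, 4, 7],
 [-4, -7, -1, 0],
 [6, 8, 8, 11]]
has determinant -21.) The finite-dimensional Fredholm alternative says: either (I - K) is invertible, or ker(I - K) ≠ {0} and then range(I - K) = ker((I - K)^*)^⊥, with dim ker(I - K) = dim ker((I - K)^*). Since det(I - K) ≠ 0, 1 is not an eigenvalue of K and ker(I - K) = {0}, so we are in the first case: for every y there is a unique x = (I - K)^(-1) y. (Explicitly, by the Woodbury identity, (I - U V^T)^(-1) = I + U (I_2 - G)^(-1) V^T.)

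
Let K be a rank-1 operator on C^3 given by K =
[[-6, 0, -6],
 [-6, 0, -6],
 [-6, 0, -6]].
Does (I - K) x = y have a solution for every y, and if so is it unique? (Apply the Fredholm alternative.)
(I - K) is invertible (det(I - K) = 13 ≠ 0), so for every y in C^3 the equation (I - K) x = y has a unique solution.

K has rank 1, so it is an outer product K = u v^T: every row of K is a multiple of one row vector. Reading off the entries, u = (-3, -3, -3) and v = (2, 0, 2) (row i of K equals u_i·v^T). A rank-one matrix u v^T satisfies K u = u (v·u) and kills the (2)-dimensional subspace v^⊥, so its characteristic polynomial is lambda^2 (lambda - v·u) with v·u = tr K = -12. Hence the eigenvalues of I - K are 1 (multiplicity 2) and 1 - (-12) = 13, so det(I - K) = 13. (Direct check: I - K =
[[7, 0, 6],
 [6, 1, 6],
 [6, 0, 7]]
has determinant 13.) The finite-dimensional Fredholm alternative says: either (I - K) is invertible, or ker(I - K) ≠ {0} and then range(I - K) = ker((I - K)^*)^⊥, with dim ker(I - K) = dim ker((I - K)^*). Since det(I - K) ≠ 0, 1 is not an eigenvalue of K and ker(I - K) = {0}, so we are in the first case: for every y there is a unique x = (I - K)^(-1) y. Explicitly, by the Sherman–Morrison formula, (I - u v^T)^(-1) = I + u v^T/(1 - v·u), i.e. (I - K)^(-1) = I + K/(13).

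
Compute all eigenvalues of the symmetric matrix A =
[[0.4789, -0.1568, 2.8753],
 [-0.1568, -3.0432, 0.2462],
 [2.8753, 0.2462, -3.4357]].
sigma(A) ≈ {-5, -3, 2}

A is real symmetric, so its spectrum consists of real eigenvalues. Expanding the characteristic polynomial of the displayed matrix gives
  det(λ I - A) = p(λ) = λ^3 + (6)λ^2 + (-1)λ + (-30).
Solving p(λ) = 0 yields eigenvalues ≈ -5, -3, 2. (A is shown rounded to 4 decimals, so these recover the underlying integer eigenvalues to within that precision.)
Verification: the trace of A = -6 equals the sum of eigenvalues -6, and det(A) ≈ 29.9998 matches the eigenvalue product 30.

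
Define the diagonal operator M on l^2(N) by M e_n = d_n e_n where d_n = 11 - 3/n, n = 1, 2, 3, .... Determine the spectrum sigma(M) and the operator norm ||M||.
sigma(M) = {11 - 3/n : n ≥ 1} ∪ {11}; ||M|| = 11

A bounded diagonal operator on l^2 with diagonal entries d_n has spectrum equal to the closure of {d_n : n ≥ 1}: every d_n is an eigenvalue (with eigenvector e_n), so {d_n} ⊂ sigma(M); the spectrum is closed, so its closure is too; and for lambda not in the closure, (M - lambda I) has bounded inverse (the diagonal entries 1/(d_n - lambda) are bounded). For our sequence d_n = 11 - 3/n, n = 1, 2, 3, ...:
  - {d_n} = {11 - 3/n : n ≥ 1}; the only limit point is 11
  - closure = {11 - 3/n : n ≥ 1} ∪ {11}
For the norm: a diagonal operator has ||M|| = sup_n |d_n|. Here d_n = 11 - 3/n increases monotonically from d_1 = 8 toward 11, with all terms in [8, 11); so sup_n |d_n| = 11 (the supremum is the limit, not attained). So ||M|| = 11.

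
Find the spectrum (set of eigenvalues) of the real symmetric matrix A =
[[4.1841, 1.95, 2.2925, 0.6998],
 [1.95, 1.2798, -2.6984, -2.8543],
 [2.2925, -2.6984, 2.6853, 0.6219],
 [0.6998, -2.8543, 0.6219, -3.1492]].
sigma(A) ≈ {-5, -1, 5, 6}

A is real symmetric, so its spectrum consists of real eigenvalues. Expanding the characteristic polynomial of the displayed matrix gives
  det(λ I - A) = p(λ) = λ^4 + (-5)λ^3 + (-31)λ^2 + (124.9973)λ + (149.9938).
Solving p(λ) = 0 yields eigenvalues ≈ -5, -1, 5, 6. (A is shown rounded to 4 decimals, so these recover the underlying integer eigenvalues to within that precision.)
Verification: the trace of A = 5 equals the sum of eigenvalues 5, and det(A) ≈ 149.9938 matches the eigenvalue product 150.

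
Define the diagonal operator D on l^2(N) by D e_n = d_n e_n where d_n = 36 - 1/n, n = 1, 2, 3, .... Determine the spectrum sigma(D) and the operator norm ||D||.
sigma(D) = {36 - 1/n : n ≥ 1} ∪ {36}; ||D|| = 36

A bounded diagonal operator on l^2 with diagonal entries d_n has spectrum equal to the closure of {d_n : n ≥ 1}: every d_n is an eigenvalue (with eigenvector e_n), so {d_n} ⊂ sigma(D); the spectrum is closed, so its closure is too; and for lambda not in the closure, (D - lambda I) has bounded inverse (the diagonal entries 1/(d_n - lambda) are bounded). For our sequence d_n = 36 - 1/n, n = 1, 2, 3, ...:
  - {d_n} = {36 - 1/n : n ≥ 1}; the only limit point is 36
  - closure = {36 - 1/n : n ≥ 1} ∪ {36}
For the norm: a diagonal operator has ||D|| = sup_n |d_n|. Here d_n = 36 - 1/n increases monotonically from d_1 = 35 toward 36, with all terms in [35, 36); so sup_n |d_n| = 36 (the supremum is the limit, not attained). So ||D|| = 36.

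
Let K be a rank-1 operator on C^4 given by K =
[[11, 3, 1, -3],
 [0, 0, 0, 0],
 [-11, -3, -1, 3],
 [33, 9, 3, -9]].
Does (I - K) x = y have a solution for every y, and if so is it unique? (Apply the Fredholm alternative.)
(I - K) is singular (det(I - K) = 0, i.e. 1 ∈ sigma(K)). (I - K) x = y is solvable iff y ⊥ ker((I - K)^*) = span{(11, 3, 1, -3)}, i.e. iff 11y_1 + 3y_2 + y_3 - 3y_4 = 0. When solvable, the solutions are x = y + c·(1, 0, -1, 3), c arbitrary (ker(I - K) = span{(1, 0, -1, 3)}, dimension 1).

K has rank 1, so it is an outer product K = u v^T: every row of K is a multiple of one row vector. Reading off the entries, u = (1, 0, -1, 3) and v = (11, 3, 1, -3) (row i of K equals u_i·v^T). A rank-one matrix u v^T satisfies K u = u (v·u) and kills the (3)-dimensional subspace v^⊥, so its characteristic polynomial is lambda^3 (lambda - v·u) with v·u = tr K = 1. Hence the eigenvalues of I - K are 1 (multiplicity 3) and 1 - (1) = 0, so det(I - K) = 0. (Direct check: I - K =
[[-10, -3, -1, 3],
 [0, 1, 0, 0],
 [11, 3, 2, -3],
 [-33, -9, -3, 10]]
has determinant 0.) So 1 is an eigenvalue of K and (I - K) is not invertible. The finite-dimensional Fredholm alternative says: either (I - K) is invertible, or ker(I - K) ≠ {0} and then range(I - K) = ker((I - K)^*)^⊥, with dim ker(I - K) = dim ker((I - K)^*). We are in the second case, so we need both kernels. Kernel of I - K: (I - K) u = u - u (v·u) = u - u = 0, so ker(I - K) = span{u} = span{(1, 0, -1, 3)} (it is exactly 1-dimensional because rank(I - K) = 3). Kernel of the adjoint: K is real, so (I - K)^* = I - K^T = I - v u^T, and (I - v u^T) v = v - v (u·v) = 0; hence ker((I - K)^*) = span{v} = span{(11, 3, 1, -3)}. Therefore (I - K) x = y is solvable iff <y, v> = 0, i.e. iff 11y_1 + 3y_2 + y_3 - 3y_4 = 0. When this holds, K y = u (v·y) = 0, so (I - K) y = y and x = y is a particular solution; the full solution set is the line x = y + c·u = y + c·(1, 0, -1, 3), c ∈ C.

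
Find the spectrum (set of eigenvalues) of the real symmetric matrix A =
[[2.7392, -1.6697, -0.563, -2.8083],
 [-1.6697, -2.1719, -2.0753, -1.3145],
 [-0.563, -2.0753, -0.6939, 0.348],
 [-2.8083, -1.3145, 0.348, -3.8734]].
sigma(A) ≈ {-6, -3, 1, 4}

A is real symmetric, so its spectrum consists of real eigenvalues. Expanding the characteristic polynomial of the displayed matrix gives
  det(λ I - A) = p(λ) = λ^4 + (4)λ^3 + (-23)λ^2 + (-54)λ + (72.0013).
Solving p(λ) = 0 yields eigenvalues ≈ -6, -3, 1, 4. (A is shown rounded to 4 decimals, so these recover the underlying integer eigenvalues to within that precision.)
Verification: the trace of A = -4 equals the sum of eigenvalues -4, and det(A) ≈ 72.0013 matches the eigenvalue product 72.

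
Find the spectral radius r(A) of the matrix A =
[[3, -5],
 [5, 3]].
r(A) = sqrt(34) ≈ 5.831

The eigenvalues of A are the roots of its characteristic polynomial. With M = A (coefficients from the trace and determinant):
  p(λ) = det(λ I - M) = λ^2 - 6λ + 34.
For λ^2 - 6λ + 34 the discriminant is -100. It is negative, so the roots are the complex-conjugate pair λ = 3 ± (sqrt(100)/2) i ≈ 3 ± 5i. For a conjugate pair the product of the roots equals the constant term, so |λ|^2 = 34 and |λ| = sqrt(34) ≈ 5.831.
Thus the eigenvalues (to 4 decimals) are 3 ± 5i (modulus 5.831). The spectral radius is the largest modulus: r(A) = sqrt(34) ≈ 5.831. (Cross-check: r(A) ≤ ||A||_2 ≈ 5.831; equality holds whenever A is normal, though it can also hold for some non-normal A.)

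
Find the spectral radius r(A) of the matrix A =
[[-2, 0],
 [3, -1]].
r(A) = 2

The eigenvalues of A are the roots of its characteristic polynomial. With M = A (coefficients from the trace and determinant):
  p(λ) = det(λ I - M) = λ^2 + 3λ + 2.
For λ^2 + 3λ + 2 the discriminant is 1. It is a perfect square (1^2), so the roots are rational: λ = (-3 ± 1)/2 = -1, -2.
Thus the eigenvalues (to 4 decimals) are -1 (modulus 1); -2 (modulus 2). The spectral radius is the largest modulus: r(A) = 2. (Cross-check: r(A) ≤ ||A||_2 ≈ 3.7025; equality holds whenever A is normal, though it can also hold for some non-normal A.)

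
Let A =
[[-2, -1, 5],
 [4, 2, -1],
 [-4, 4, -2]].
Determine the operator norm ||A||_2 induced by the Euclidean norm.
||A||_2 ≈ 6.4505 (= sqrt(largest eigenvalue of A^T A))

||A||_2 = sigma_max(A) = sqrt(lambda_max(A^T A)). Form the symmetric matrix M = A^T A =
[[36, -6, -6],
 [-6, 21, -15],
 [-6, -15, 30]].
Its characteristic polynomial (trace, sum of principal 2x2 minors, determinant of M give the coefficients) is
  p(λ) = det(λ I - M) = λ^3 - 87λ^2 + 2169λ - 11664.
No integer candidate from the rational root theorem (±divisors of 11664) is a root, so the roots are irrational. The cubic discriminant is Δ = 14187069 > 0, so there are three distinct real roots. p(7) = -401 and p(8) = 632 have opposite signs, so a root lies in (7, 8); Newton's method refines it to λ ≈ 7.3735. p(38) = 2 and p(39) = -81 have opposite signs, so a root lies in (38, 39); Newton's method refines it to λ ≈ 38.0181. p(41) = -61 and p(42) = 54 have opposite signs, so a root lies in (41, 42); Newton's method refines it to λ ≈ 41.6084. Check (Vieta): the three roots sum to 87, matching tr M = 87.
So the eigenvalues of A^T A are ≈ 7.3735, 38.0181, 41.6084 (all ≥ 0, as they must be for A^T A). The largest is λ_max ≈ 41.6084, hence ||A||_2 = sqrt(λ_max) ≈ 6.4505.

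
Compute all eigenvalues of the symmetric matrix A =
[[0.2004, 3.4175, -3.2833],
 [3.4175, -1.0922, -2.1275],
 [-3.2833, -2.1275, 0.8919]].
sigma(A) ≈ {-4, -2, 6}

A is real symmetric, so its spectrum consists of real eigenvalues. Expanding the characteristic polynomial of the displayed matrix gives
  det(λ I - A) = p(λ) = λ^3 + (0)λ^2 + (-28)λ + (-47.9989).
Solving p(λ) = 0 yields eigenvalues ≈ -4, -2, 6. (A is shown rounded to 4 decimals, so these recover the underlying integer eigenvalues to within that precision.)
Verification: the trace of A = 0 equals the sum of eigenvalues 0, and det(A) ≈ 47.9989 matches the eigenvalue product 48.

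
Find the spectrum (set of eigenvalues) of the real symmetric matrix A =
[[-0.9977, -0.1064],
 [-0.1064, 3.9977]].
sigma(A) ≈ {-1, 4}

A is real symmetric, so its spectrum consists of real eigenvalues. Expanding the characteristic polynomial of the displayed matrix gives
  det(λ I - A) = p(λ) = λ^2 + (-3)λ + (-4).
Solving p(λ) = 0 yields eigenvalues ≈ -1, 4. (A is shown rounded to 4 decimals, so these recover the underlying integer eigenvalues to within that precision.)
Verification: the trace of A = 3 equals the sum of eigenvalues 3, and det(A) ≈ -3.9998 matches the eigenvalue product -4.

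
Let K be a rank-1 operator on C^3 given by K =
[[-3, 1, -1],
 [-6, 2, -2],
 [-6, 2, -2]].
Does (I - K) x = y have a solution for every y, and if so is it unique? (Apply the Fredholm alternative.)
(I - K) is invertible (det(I - K) = 4 ≠ 0), so for every y in C^3 the equation (I - K) x = y has a unique solution.

K has rank 1, so it is an outer product K = u v^T: every row of K is a multiple of one row vector. Reading off the entries, u = (1, 2, 2) and v = (-3, 1, -1) (row i of K equals u_i·v^T). A rank-one matrix u v^T satisfies K u = u (v·u) and kills the (2)-dimensional subspace v^⊥, so its characteristic polynomial is lambda^2 (lambda - v·u) with v·u = tr K = -3. Hence the eigenvalues of I - K are 1 (multiplicity 2) and 1 - (-3) = 4, so det(I - K) = 4. (Direct check: I - K =
[[4, -1, 1],
 [6, -1, 2],
 [6, -2, 3]]
has determinant 4.) The finite-dimensional Fredholm alternative says: either (I - K) is invertible, or ker(I - K) ≠ {0} and then range(I - K) = ker((I - K)^*)^⊥, with dim ker(I - K) = dim ker((I - K)^*). Since det(I - K) ≠ 0, 1 is not an eigenvalue of K and ker(I - K) = {0}, so we are in the first case: for every y there is a unique x = (I - K)^(-1) y. Explicitly, by the Sherman–Morrison formula, (I - u v^T)^(-1) = I + u v^T/(1 - v·u), i.e. (I - K)^(-1) = I + K/(4).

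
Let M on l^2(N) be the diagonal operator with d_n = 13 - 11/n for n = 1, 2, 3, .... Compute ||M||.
||M|| = 13

For a diagonal operator on l^2 with entries d_n, ||M|| = sup_n |d_n|. Here d_1 = 2, d_2 = 15/2, ..., and d_n = 13 - 11/n increases monotonically toward 13. All terms lie in [2, 13), so |d_n| = d_n and the supremum is the limit 13, which is not attained by any individual d_n. Hence ||M|| = 13.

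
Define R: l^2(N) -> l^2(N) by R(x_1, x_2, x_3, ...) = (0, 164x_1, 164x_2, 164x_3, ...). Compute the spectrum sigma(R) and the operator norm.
sigma(R) = closed disk {z in C : |z| ≤ 164}; ||R|| = 164

Note R = 164·U where U is the unit right shift (U x)_k = x_{k-1} (with x_0 := 0); so ||R|| = 164||U|| and sigma(R) = 164·sigma(U). ||R x||^2 = sum_{k≥1} |164x_k|^2 = 26896||x||^2, so ||R|| = 164 and sigma(R) ⊂ {|z| ≤ 164}. For any |lambda| < 164, the equation (R - lambda I) x = 0 forces x_1 = 0, then 164x_k = lambda x_{k+1} ⇒ x = 0, so R has no eigenvalues. But (R - lambda I) is not surjective for |lambda| < 164: solving (R - lambda I) x = e_1 would require x_n proportional to (lambda/164)^(-n), which is not in l^2. So every |lambda| < 164 lies in the residual spectrum. The boundary |lambda| = 164 is in the approximate point spectrum (the spectrum is closed). Hence sigma(R) is the closed disk of radius 164.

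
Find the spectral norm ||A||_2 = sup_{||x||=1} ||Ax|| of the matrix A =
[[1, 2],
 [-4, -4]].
||A||_2 = sqrt((37 + sqrt(1305))/2) ≈ 6.0467 (= sqrt(largest eigenvalue of A^T A))

||A||_2 = sigma_max(A) = sqrt(lambda_max(A^T A)). Form the symmetric matrix M = A^T A =
[[17, 18],
 [18, 20]].
Its characteristic polynomial (trace, determinant of M give the coefficients) is
  p(λ) = det(λ I - M) = λ^2 - 37λ + 16.
For λ^2 - 37λ + 16 the discriminant is 1305. It is nonnegative but not a perfect square, so the roots are real and irrational: λ = (37 ± sqrt(1305))/2 ≈ 36.5624, 0.4376.
So the eigenvalues of A^T A are ≈ 0.4376, 36.5624 (all ≥ 0, as they must be for A^T A). The largest is λ_max = (37 + sqrt(1305))/2 ≈ 36.5624, hence ||A||_2 = sqrt(λ_max) = sqrt((37 + sqrt(1305))/2) ≈ 6.0467.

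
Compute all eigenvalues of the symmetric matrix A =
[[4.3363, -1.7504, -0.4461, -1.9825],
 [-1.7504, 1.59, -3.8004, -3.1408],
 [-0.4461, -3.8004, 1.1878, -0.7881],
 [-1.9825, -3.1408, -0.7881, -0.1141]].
sigma(A) ≈ {-5, 1, 5, 6}

A is real symmetric, so its spectrum consists of real eigenvalues. Expanding the characteristic polynomial of the displayed matrix gives
  det(λ I - A) = p(λ) = λ^4 + (-7)λ^3 + (-19)λ^2 + (174.998)λ + (-150).
Solving p(λ) = 0 yields eigenvalues ≈ -5, 1, 5, 6. (A is shown rounded to 4 decimals, so these recover the underlying integer eigenvalues to within that precision.)
Verification: the trace of A = 7 equals the sum of eigenvalues 7, and det(A) ≈ -149.9994 matches the eigenvalue product -150.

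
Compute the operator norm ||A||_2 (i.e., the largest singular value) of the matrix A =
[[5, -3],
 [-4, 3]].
||A||_2 = sqrt((59 + sqrt(3445))/2) ≈ 7.6712 (= sqrt(largest eigenvalue of A^T A))

||A||_2 = sigma_max(A) = sqrt(lambda_max(A^T A)). Form the symmetric matrix M = A^T A =
[[41, -27],
 [-27, 18]].
Its characteristic polynomial (trace, determinant of M give the coefficients) is
  p(λ) = det(λ I - M) = λ^2 - 59λ + 9.
For λ^2 - 59λ + 9 the discriminant is 3445. It is nonnegative but not a perfect square, so the roots are real and irrational: λ = (59 ± sqrt(3445))/2 ≈ 58.8471, 0.1529.
So the eigenvalues of A^T A are ≈ 0.1529, 58.8471 (all ≥ 0, as they must be for A^T A). The largest is λ_max = (59 + sqrt(3445))/2 ≈ 58.8471, hence ||A||_2 = sqrt(λ_max) = sqrt((59 + sqrt(3445))/2) ≈ 7.6712.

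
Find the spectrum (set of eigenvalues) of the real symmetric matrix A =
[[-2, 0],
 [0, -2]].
sigma(A) ≈ {-2} (-2 with multiplicity 2)

A is real symmetric, so its spectrum consists of real eigenvalues. Expanding the characteristic polynomial of the displayed matrix gives
  det(λ I - A) = p(λ) = λ^2 + (4)λ + (4).
Solving p(λ) = 0 yields eigenvalues ≈ -2, -2. (A is shown rounded to 4 decimals, so these recover the underlying integer eigenvalues to within that precision.)
Verification: the trace of A = -4 equals the sum of eigenvalues -4, and det(A) ≈ 4.0000 matches the eigenvalue product 4.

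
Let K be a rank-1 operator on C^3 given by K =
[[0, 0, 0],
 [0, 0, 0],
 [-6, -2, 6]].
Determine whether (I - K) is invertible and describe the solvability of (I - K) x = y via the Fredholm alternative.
(I - K) is invertible (det(I - K) = -5 ≠ 0), so for every y in C^3 the equation (I - K) x = y has a unique solution.

K has rank 1, so it is an outer product K = u v^T: every row of K is a multiple of one row vector. Reading off the entries, u = (0, 0, -2) and v = (3, 1, -3) (row i of K equals u_i·v^T). A rank-one matrix u v^T satisfies K u = u (v·u) and kills the (2)-dimensional subspace v^⊥, so its characteristic polynomial is lambda^2 (lambda - v·u) with v·u = tr K = 6. Hence the eigenvalues of I - K are 1 (multiplicity 2) and 1 - (6) = -5, so det(I - K) = -5. (Direct check: I - K =
[[1, 0, 0],
 [0, 1, 0],
 [6, 2, -5]]
has determinant -5.) The finite-dimensional Fredholm alternative says: either (I - K) is invertible, or ker(I - K) ≠ {0} and then range(I - K) = ker((I - K)^*)^⊥, with dim ker(I - K) = dim ker((I - K)^*). Since det(I - K) ≠ 0, 1 is not an eigenvalue of K and ker(I - K) = {0}, so we are in the first case: for every y there is a unique x = (I - K)^(-1) y. Explicitly, by the Sherman–Morrison formula, (I - u v^T)^(-1) = I + u v^T/(1 - v·u), i.e. (I - K)^(-1) = I + K/(-5).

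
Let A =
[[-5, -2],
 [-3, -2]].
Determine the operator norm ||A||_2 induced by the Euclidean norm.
||A||_2 = sqrt((42 + sqrt(1700))/2) ≈ 6.451 (= sqrt(largest eigenvalue of A^T A))

||A||_2 = sigma_max(A) = sqrt(lambda_max(A^T A)). Form the symmetric matrix M = A^T A =
[[34, 16],
 [16, 8]].
Its characteristic polynomial (trace, determinant of M give the coefficients) is
  p(λ) = det(λ I - M) = λ^2 - 42λ + 16.
For λ^2 - 42λ + 16 the discriminant is 1700. It is nonnegative but not a perfect square, so the roots are real and irrational: λ = (42 ± sqrt(1700))/2 ≈ 41.6155, 0.3845.
So the eigenvalues of A^T A are ≈ 0.3845, 41.6155 (all ≥ 0, as they must be for A^T A). The largest is λ_max = (42 + sqrt(1700))/2 ≈ 41.6155, hence ||A||_2 = sqrt(λ_max) = sqrt((42 + sqrt(1700))/2) ≈ 6.451.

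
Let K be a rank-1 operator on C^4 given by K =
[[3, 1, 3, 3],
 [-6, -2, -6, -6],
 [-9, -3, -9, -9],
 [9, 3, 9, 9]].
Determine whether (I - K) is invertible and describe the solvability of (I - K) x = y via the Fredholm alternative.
(I - K) is singular (det(I - K) = 0, i.e. 1 ∈ sigma(K)). (I - K) x = y is solvable iff y ⊥ ker((I - K)^*) = span{(3, 1, 3, 3)}, i.e. iff 3y_1 + y_2 + 3y_3 + 3y_4 = 0. When solvable, the solutions are x = y + c·(1, -2, -3, 3), c arbitrary (ker(I - K) = span{(1, -2, -3, 3)}, dimension 1).

K has rank 1, so it is an outer product K = u v^T: every row of K is a multiple of one row vector. Reading off the entries, u = (1, -2, -3, 3) and v = (3, 1, 3, 3) (row i of K equals u_i·v^T). A rank-one matrix u v^T satisfies K u = u (v·u) and kills the (3)-dimensional subspace v^⊥, so its characteristic polynomial is lambda^3 (lambda - v·u) with v·u = tr K = 1. Hence the eigenvalues of I - K are 1 (multiplicity 3) and 1 - (1) = 0, so det(I - K) = 0. (Direct check: I - K =
[[-2, -1, -3, -3],
 [6, 3, 6, 6],
 [9, 3, 10, 9],
 [-9, -3, -9, -8]]
has determinant 0.) So 1 is an eigenvalue of K and (I - K) is not invertible. The finite-dimensional Fredholm alternative says: either (I - K) is invertible, or ker(I - K) ≠ {0} and then range(I - K) = ker((I - K)^*)^⊥, with dim ker(I - K) = dim ker((I - K)^*). We are in the second case, so we need both kernels. Kernel of I - K: (I - K) u = u - u (v·u) = u - u = 0, so ker(I - K) = span{u} = span{(1, -2, -3, 3)} (it is exactly 1-dimensional because rank(I - K) = 3). Kernel of the adjoint: K is real, so (I - K)^* = I - K^T = I - v u^T, and (I - v u^T) v = v - v (u·v) = 0; hence ker((I - K)^*) = span{v} = span{(3, 1, 3, 3)}. Therefore (I - K) x = y is solvable iff <y, v> = 0, i.e. iff 3y_1 + y_2 + 3y_3 + 3y_4 = 0. When this holds, K y = u (v·y) = 0, so (I - K) y = y and x = y is a particular solution; the full solution set is the line x = y + c·u = y + c·(1, -2, -3, 3), c ∈ C.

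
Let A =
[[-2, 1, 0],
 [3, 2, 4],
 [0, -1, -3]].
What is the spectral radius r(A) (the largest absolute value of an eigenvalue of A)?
r(A) ≈ 2.5811

The eigenvalues of A are the roots of its characteristic polynomial. With M = A (coefficients from the trace, the sum of principal 2x2 minors, and det A):
  p(λ) = det(λ I - M) = λ^3 + 3λ^2 - 3λ - 13.
No integer candidate from the rational root theorem (±divisors of 13) is a root, so the roots are irrational. The cubic discriminant is Δ = -864 < 0, so there is one real root and a complex-conjugate pair. p(1) = -12 and p(2) = 1 have opposite signs, so a root lies in (1, 2); Newton's method refines it to λ ≈ 1.9514. Dividing out (λ - (1.9514)) leaves approximately λ^2 + 4.9514λ + 6.662. For λ^2 + 4.9514λ + 6.662 the discriminant is -2.1318. It is negative, so the remaining roots are the complex-conjugate pair λ ≈ -2.4757 ± 0.73i. Their product equals the constant term, so |λ|^2 ≈ 6.662 and |λ| ≈ 2.5811.
Thus the eigenvalues (to 4 decimals) are 1.9514 (modulus 1.9514); -2.4757 ± 0.73i (modulus 2.5811). The spectral radius is the largest modulus: r(A) ≈ 2.5811. (Cross-check: r(A) ≤ ||A||_2 ≈ 6.0595; equality holds whenever A is normal, though it can also hold for some non-normal A.)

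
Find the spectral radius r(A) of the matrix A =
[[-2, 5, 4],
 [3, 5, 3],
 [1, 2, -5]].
r(A) = (4 + sqrt(120))/2 ≈ 7.4772

The eigenvalues of A are the roots of its characteristic polynomial. With M = A (coefficients from the trace, the sum of principal 2x2 minors, and det A):
  p(λ) = det(λ I - M) = λ^3 + 2λ^2 - 50λ - 156.
By the rational root theorem any rational root is an integer divisor of 156. Testing λ = -6: p(-6) = -216 + 72 + 300 - 156 = 0, so λ = -6 is a root. Dividing out (λ + 6) leaves p(λ) = (λ + 6)(λ^2 - 4λ - 26). For λ^2 - 4λ - 26 the discriminant is 120. It is nonnegative but not a perfect square, so the roots are real and irrational: λ = (4 ± sqrt(120))/2 ≈ 7.4772, -3.4772.
Thus the eigenvalues (to 4 decimals) are 7.4772 (modulus 7.4772); -3.4772 (modulus 3.4772); -6 (modulus 6). The spectral radius is the largest modulus: r(A) = (4 + sqrt(120))/2 ≈ 7.4772. (Cross-check: r(A) ≤ ||A||_2 ≈ 8.7849; equality holds whenever A is normal, though it can also hold for some non-normal A.)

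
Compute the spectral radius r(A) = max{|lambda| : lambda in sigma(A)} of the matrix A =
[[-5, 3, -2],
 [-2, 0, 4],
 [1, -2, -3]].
r(A) ≈ 3.8987

The eigenvalues of A are the roots of its characteristic polynomial. With M = A (coefficients from the trace, the sum of principal 2x2 minors, and det A):
  p(λ) = det(λ I - M) = λ^3 + 8λ^2 + 31λ + 54.
No integer candidate from the rational root theorem (±divisors of 54) is a root, so the roots are irrational. The cubic discriminant is Δ = -5928 < 0, so there is one real root and a complex-conjugate pair. p(-4) = -6 and p(-3) = 6 have opposite signs, so a root lies in (-4, -3); Newton's method refines it to λ ≈ -3.5526. Dividing out (λ - (-3.5526)) leaves approximately λ^2 + 4.4474λ + 15.2002. For λ^2 + 4.4474λ + 15.2002 the discriminant is -41.0213. It is negative, so the remaining roots are the complex-conjugate pair λ ≈ -2.2237 ± 3.2024i. Their product equals the constant term, so |λ|^2 ≈ 15.2002 and |λ| ≈ 3.8987.
Thus the eigenvalues (to 4 decimals) are -3.5526 (modulus 3.5526); -2.2237 ± 3.2024i (modulus 3.8987). The spectral radius is the largest modulus: r(A) ≈ 3.8987. (Cross-check: r(A) ≤ ||A||_2 ≈ 6.3694; equality holds whenever A is normal, though it can also hold for some non-normal A.)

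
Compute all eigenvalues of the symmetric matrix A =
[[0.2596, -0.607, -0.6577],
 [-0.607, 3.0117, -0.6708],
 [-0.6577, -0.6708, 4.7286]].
sigma(A) ≈ {0, 3, 5}

A is real symmetric, so its spectrum consists of real eigenvalues. Expanding the characteristic polynomial of the displayed matrix gives
  det(λ I - A) = p(λ) = λ^3 + (-8)λ^2 + (15)λ + (0).
Solving p(λ) = 0 yields eigenvalues ≈ 0, 3, 5. (A is shown rounded to 4 decimals, so these recover the underlying integer eigenvalues to within that precision.)
Verification: the trace of A = 8 equals the sum of eigenvalues 8, and det(A) ≈ -0.0004 matches the eigenvalue product 0.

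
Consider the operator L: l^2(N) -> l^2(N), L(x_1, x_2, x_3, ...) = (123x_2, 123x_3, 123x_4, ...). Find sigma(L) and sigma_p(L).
sigma(L) = closed disk {z in C : |z| ≤ 123}; sigma_p(L) = open disk {z in C : |z| < 123}

Note L = 123·V where V is the unit left shift (V x)_k = x_{k+1}; so sigma(L) = 123·sigma(V) and ||L|| = 123||V||. ||L x||^2 = 15129sum_{k≥2} |x_k|^2 ≤ 15129||x||^2, with equality on {x : x_1 = 0}, so ||L|| = 123. For any lambda with |lambda| < 123, set r = lambda/123 (|r| < 1); the vector x = (1, r, r^2, ...) is in l^2 and satisfies L x = 123(r, r^2, ...) = lambda x, so lambda is an eigenvalue. On the boundary |lambda| = 123 the geometric series diverges, so no l^2 eigenvector exists, but these lambda lie in the approximate point spectrum. Hence sigma(L) is the closed disk of radius 123 and sigma_p(L) is the open disk.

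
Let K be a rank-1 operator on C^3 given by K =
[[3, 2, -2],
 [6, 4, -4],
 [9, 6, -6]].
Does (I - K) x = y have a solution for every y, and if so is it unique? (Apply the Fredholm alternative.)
(I - K) is singular (det(I - K) = 0, i.e. 1 ∈ sigma(K)). (I - K) x = y is solvable iff y ⊥ ker((I - K)^*) = span{(3, 2, -2)}, i.e. iff 3y_1 + 2y_2 - 2y_3 = 0. When solvable, the solutions are x = y + c·(1, 2, 3), c arbitrary (ker(I - K) = span{(1, 2, 3)}, dimension 1).

K has rank 1, so it is an outer product K = u v^T: every row of K is a multiple of one row vector. Reading off the entries, u = (1, 2, 3) and v = (3, 2, -2) (row i of K equals u_i·v^T). A rank-one matrix u v^T satisfies K u = u (v·u) and kills the (2)-dimensional subspace v^⊥, so its characteristic polynomial is lambda^2 (lambda - v·u) with v·u = tr K = 1. Hence the eigenvalues of I - K are 1 (multiplicity 2) and 1 - (1) = 0, so det(I - K) = 0. (Direct check: I - K =
[[-2, -2, 2],
 [-6, -3, 4],
 [-9, -6, 7]]
has determinant 0.) So 1 is an eigenvalue of K and (I - K) is not invertible. The finite-dimensional Fredholm alternative says: either (I - K) is invertible, or ker(I - K) ≠ {0} and then range(I - K) = ker((I - K)^*)^⊥, with dim ker(I - K) = dim ker((I - K)^*). We are in the second case, so we need both kernels. Kernel of I - K: (I - K) u = u - u (v·u) = u - u = 0, so ker(I - K) = span{u} = span{(1, 2, 3)} (it is exactly 1-dimensional because rank(I - K) = 2). Kernel of the adjoint: K is real, so (I - K)^* = I - K^T = I - v u^T, and (I - v u^T) v = v - v (u·v) = 0; hence ker((I - K)^*) = span{v} = span{(3, 2, -2)}. Therefore (I - K) x = y is solvable iff <y, v> = 0, i.e. iff 3y_1 + 2y_2 - 2y_3 = 0. When this holds, K y = u (v·y) = 0, so (I - K) y = y and x = y is a particular solution; the full solution set is the line x = y + c·u = y + c·(1, 2, 3), c ∈ C.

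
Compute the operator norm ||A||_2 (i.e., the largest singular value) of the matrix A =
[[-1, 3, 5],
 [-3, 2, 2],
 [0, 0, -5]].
||A||_2 ≈ 8.0504 (= sqrt(largest eigenvalue of A^T A))

||A||_2 = sigma_max(A) = sqrt(lambda_max(A^T A)). Form the symmetric matrix M = A^T A =
[[10, -9, -11],
 [-9, 13, 19],
 [-11, 19, 54]].
Its characteristic polynomial (trace, sum of principal 2x2 minors, determinant of M give the coefficients) is
  p(λ) = det(λ I - M) = λ^3 - 77λ^2 + 809λ - 1225.
No integer candidate from the rational root theorem (±divisors of 1225) is a root, so the roots are irrational. The cubic discriminant is Δ = 858549408 > 0, so there are three distinct real roots. p(1) = -492 and p(2) = 93 have opposite signs, so a root lies in (1, 2); Newton's method refines it to λ ≈ 1.8231. p(10) = 165 and p(11) = -312 have opposite signs, so a root lies in (10, 11); Newton's method refines it to λ ≈ 10.3682. p(64) = -2697 and p(65) = 660 have opposite signs, so a root lies in (64, 65); Newton's method refines it to λ ≈ 64.8088. Check (Vieta): the three roots sum to 77, matching tr M = 77.
So the eigenvalues of A^T A are ≈ 1.8231, 10.3682, 64.8088 (all ≥ 0, as they must be for A^T A). The largest is λ_max ≈ 64.8088, hence ||A||_2 = sqrt(λ_max) ≈ 8.0504.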